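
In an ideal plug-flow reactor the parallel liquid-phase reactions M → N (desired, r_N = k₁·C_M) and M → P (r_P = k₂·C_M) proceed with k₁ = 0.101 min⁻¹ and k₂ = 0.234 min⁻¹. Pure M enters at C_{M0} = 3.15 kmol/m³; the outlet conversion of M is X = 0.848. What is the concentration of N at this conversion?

0.805 kmol/m³

C_M = C_{M0}(1−X) = 0.4788 kmol/m³.
Both paths are first order in M, so the instantaneous fraction to N is constant: dC_N/d(−C_M) = k₁/(k₁+k₂) = 0.3015.
C_N = 0.3015·(C_{M0}−C_M) = 0.3015×2.671 = 0.805 kmol/m³.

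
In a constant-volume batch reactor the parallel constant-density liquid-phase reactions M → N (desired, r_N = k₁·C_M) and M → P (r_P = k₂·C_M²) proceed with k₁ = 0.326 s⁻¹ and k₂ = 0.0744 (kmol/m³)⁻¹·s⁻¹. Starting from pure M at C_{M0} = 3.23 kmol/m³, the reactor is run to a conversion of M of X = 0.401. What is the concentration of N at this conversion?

C_M = C_{M0}(1−X) = 1.935 kmol/m³.
Along a PFR/batch, dC_N/dC_M = −r_N/(r_N+r_P) = −k₁/(k₁+k₂·C_M).
Integrating from C_{M0} to C_M: C_N = (0.326/0.0744)·ln[(0.326+0.0744·3.23)/(0.326+0.0744·1.93)] = 4.382·ln(0.5663/0.4699) = 0.8173 kmol/m³.

0.817 kmol/m³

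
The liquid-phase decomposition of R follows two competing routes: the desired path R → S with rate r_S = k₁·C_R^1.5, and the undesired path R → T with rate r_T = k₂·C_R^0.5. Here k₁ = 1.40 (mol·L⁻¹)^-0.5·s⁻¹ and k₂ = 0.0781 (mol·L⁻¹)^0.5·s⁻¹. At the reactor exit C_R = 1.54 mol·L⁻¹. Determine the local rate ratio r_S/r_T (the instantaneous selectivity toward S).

S_{S/T} = r_S/r_T = (k₁·C_R^1.5)/(k₂·C_R^0.5) = (k₁/k₂)·C_R.
= (1.40×1.540^1.5) / (0.0781×1.540^0.5) = 2.676/0.09692 = 27.6.
Since the desired path is higher order in R, keeping C_R high (PFR or concentrated feed) favours S.

27.6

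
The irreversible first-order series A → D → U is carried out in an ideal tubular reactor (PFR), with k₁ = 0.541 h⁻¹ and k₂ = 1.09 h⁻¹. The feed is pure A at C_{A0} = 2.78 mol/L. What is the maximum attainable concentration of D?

At the optimum, C_{D,max}/C_{A0} = (k₁/k₂)^[k₂/(k₂−k₁)].
= (0.541/1.09)^(1.09/(1.09−0.541)) = (0.4963)^(1.985) = 0.2489.
C_{D,max} = 0.2489×2.78 = 0.692 mol/L.

0.692 mol/L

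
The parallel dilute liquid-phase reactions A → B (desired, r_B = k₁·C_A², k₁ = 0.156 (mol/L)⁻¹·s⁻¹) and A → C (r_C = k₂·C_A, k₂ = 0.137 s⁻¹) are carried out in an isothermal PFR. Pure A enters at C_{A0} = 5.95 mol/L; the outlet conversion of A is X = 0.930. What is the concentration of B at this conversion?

4.07 mol/L

C_A = C_{A0}(1−X) = 0.4165 mol/L.
Along a PFR/batch, dC_C/dC_A = −r_C/(r_B+r_C) = −k₂/(k₂+k₁·C_A).
Integrating from C_{A0} to C_A: C_C = (0.137/0.156)·ln[(0.137+0.156·5.95)/(0.137+0.156·0.416)] = 0.8782·ln(1.065/0.2020) = 1.460 mol/L.
Then C_B = (C_{A0}−C_A) − C_C = 5.534 − 1.460 = 4.073 mol/L.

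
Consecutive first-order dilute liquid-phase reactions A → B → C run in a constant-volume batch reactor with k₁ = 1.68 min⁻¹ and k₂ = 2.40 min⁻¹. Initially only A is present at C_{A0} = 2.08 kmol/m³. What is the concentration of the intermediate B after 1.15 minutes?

For first-order series with pure A initially, C_B(t) = k₁C_{A0}/(k₂−k₁)·(e^(−k₁t) − e^(−k₂t)).
e^(−k₁t) = e^(−1.68×1.15) = e^(−1.932) = 0.1449; e^(−k₂t) = e^(−2.760) = 0.06329.
C_B = 1.68×2.08/(2.40−1.68) × (0.1449−0.06329) = 4.853×0.08157 = 0.3959 kmol/m³.

0.396 kmol/m³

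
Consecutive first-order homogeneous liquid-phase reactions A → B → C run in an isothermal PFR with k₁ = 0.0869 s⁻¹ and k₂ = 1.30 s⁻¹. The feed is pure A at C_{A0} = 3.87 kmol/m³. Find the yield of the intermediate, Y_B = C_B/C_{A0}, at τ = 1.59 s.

0.0533

For first-order series with pure A initially, C_B(τ) = k₁C_{A0}/(k₂−k₁)·(e^(−k₁τ) − e^(−k₂τ)).
e^(−k₁τ) = e^(−0.0869×1.59) = e^(−0.1382) = 0.8709; e^(−k₂τ) = e^(−2.067) = 0.1266.
C_B = 0.0869×3.87/(1.30−0.0869) × (0.8709−0.1266) = 0.2772×0.7444 = 0.2064 kmol/m³.
Y_B = C_B/C_{A0} = 0.2064/3.87 = 0.0533.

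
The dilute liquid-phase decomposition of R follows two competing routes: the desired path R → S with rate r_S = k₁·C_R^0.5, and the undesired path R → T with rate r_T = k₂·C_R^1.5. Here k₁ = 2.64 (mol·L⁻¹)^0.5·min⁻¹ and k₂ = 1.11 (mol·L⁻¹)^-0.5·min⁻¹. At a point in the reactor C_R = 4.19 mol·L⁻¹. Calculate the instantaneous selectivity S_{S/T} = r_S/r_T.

0.568

S_{S/T} = r_S/r_T = (k₁·C_R^0.5)/(k₂·C_R^1.5) = (k₁/k₂)·C_R⁻¹.
= (2.64×4.190^0.5) / (1.11×4.190^1.5) = 5.404/9.520 = 0.568.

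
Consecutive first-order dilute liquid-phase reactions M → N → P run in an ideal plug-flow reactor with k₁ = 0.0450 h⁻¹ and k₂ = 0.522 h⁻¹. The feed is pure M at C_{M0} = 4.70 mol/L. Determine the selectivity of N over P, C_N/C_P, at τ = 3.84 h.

0.724

The intermediate concentration in a first-order A→B→C sequence is C_N = k₁C_{M0}(e^(−k₁τ) − e^(−k₂τ))/(k₂−k₁).
e^(−k₁τ) = e^(−0.0450×3.84) = e^(−0.1728) = 0.8413; e^(−k₂τ) = e^(−2.004) = 0.1347.
C_N = 0.0450×4.70/(0.522−0.0450) × (0.8413−0.1347) = 0.4434×0.7066 = 0.3133 mol/L.
C_M = C_{M0}e^(−k₁τ) = 3.954 mol/L, so C_P = C_{M0}−C_M−C_N = 0.4326 mol/L; C_N/C_P = 0.724.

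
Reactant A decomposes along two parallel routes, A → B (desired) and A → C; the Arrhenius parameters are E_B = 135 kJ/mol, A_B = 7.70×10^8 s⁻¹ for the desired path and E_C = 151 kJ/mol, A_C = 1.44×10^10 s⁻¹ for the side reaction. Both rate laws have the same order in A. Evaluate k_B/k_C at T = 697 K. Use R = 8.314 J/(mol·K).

0.846

k_B/k_C = (A_B/A_C)·exp[−(E_B−E_C)/(RT)] = (A_B/A_C)·exp[(E_C−E_B)/(RT)].
(E_C−E_B)/(RT) = (151−135)×10³/(8.314×697) = 16000/5795 = 2.761.
k_B/k_C = (7.70×10^8/1.44×10^10)·exp(2.761) = 0.05347 × 15.82 = 0.846.
Since E_B < E_C, lowering the temperature improves selectivity toward B.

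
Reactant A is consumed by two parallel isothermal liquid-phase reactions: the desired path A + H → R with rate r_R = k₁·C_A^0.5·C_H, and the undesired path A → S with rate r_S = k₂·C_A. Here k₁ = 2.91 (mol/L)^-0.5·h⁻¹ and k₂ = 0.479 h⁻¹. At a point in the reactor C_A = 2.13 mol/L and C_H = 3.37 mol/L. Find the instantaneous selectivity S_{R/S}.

14.0

S_{R/S} = r_R/r_S = (k₁·C_A^0.5·C_H)/(k₂·C_A) = (k₁/k₂)·C_A^-0.5·C_H.
= (2.91×2.130^0.5×3.370) / (0.479×2.130) = 14.31/1.020 = 14.0.
The undesired path is higher order in A, so low C_A (CSTR or dilute feed) favours R.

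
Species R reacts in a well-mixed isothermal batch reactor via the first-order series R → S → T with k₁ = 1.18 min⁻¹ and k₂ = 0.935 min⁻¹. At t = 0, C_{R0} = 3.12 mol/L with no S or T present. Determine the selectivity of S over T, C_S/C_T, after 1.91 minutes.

The intermediate concentration in a first-order A→B→C sequence is C_S = k₁C_{R0}(e^(−k₁t) − e^(−k₂t))/(k₂−k₁).
e^(−k₁t) = e^(−1.18×1.91) = e^(−2.254) = 0.1050; e^(−k₂t) = e^(−1.786) = 0.1677.
C_S = 1.18×3.12/(0.935−1.18) × (0.1050−0.1677) = (-15.03)×(-0.06266) = 0.9415 mol/L.
C_R = C_{R0}e^(−k₁t) = 0.3276 mol/L, so C_T = C_{R0}−C_R−C_S = 1.851 mol/L; C_S/C_T = 0.509.

0.509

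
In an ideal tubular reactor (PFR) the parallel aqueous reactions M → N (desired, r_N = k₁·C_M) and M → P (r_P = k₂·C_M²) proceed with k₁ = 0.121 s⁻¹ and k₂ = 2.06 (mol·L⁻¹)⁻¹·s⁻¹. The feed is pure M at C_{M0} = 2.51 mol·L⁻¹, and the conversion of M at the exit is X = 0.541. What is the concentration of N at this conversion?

C_M = C_{M0}(1−X) = 1.152 mol·L⁻¹.
Along a PFR/batch, dC_N/dC_M = −r_N/(r_N+r_P) = −k₁/(k₁+k₂·C_M).
Integrating from C_{M0} to C_M: C_N = (0.121/2.06)·ln[(0.121+2.06·2.51)/(0.121+2.06·1.15)] = 0.05874·ln(5.292/2.494) = 0.04418 mol·L⁻¹.

0.0442 mol·L⁻¹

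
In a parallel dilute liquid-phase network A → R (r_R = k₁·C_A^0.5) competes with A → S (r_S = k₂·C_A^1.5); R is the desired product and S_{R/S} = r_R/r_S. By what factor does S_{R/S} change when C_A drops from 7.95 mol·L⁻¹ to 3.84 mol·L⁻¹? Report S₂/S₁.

S_{R/S} = (k₁/k₂)·C_A⁻¹, so S₂/S₁ = (C_{A,2}/C_{A,1})⁻¹.
= 7.95/3.84 = 2.07.
Selectivity toward R rises as C_A falls — low-concentration operation is favoured.

2.07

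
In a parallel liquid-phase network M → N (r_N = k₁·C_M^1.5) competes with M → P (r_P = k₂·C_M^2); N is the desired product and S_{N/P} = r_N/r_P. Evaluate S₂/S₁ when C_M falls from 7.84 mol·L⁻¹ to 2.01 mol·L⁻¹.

1.97

S_{N/P} = (k₁/k₂)·C_M^-0.5, so S₂/S₁ = (C_{M,2}/C_{M,1})^-0.5.
= (2.01/7.84)^(-0.5) = (0.2564)^(-0.5) = 1.97.
Selectivity toward N rises as C_M falls — low-concentration operation is favoured.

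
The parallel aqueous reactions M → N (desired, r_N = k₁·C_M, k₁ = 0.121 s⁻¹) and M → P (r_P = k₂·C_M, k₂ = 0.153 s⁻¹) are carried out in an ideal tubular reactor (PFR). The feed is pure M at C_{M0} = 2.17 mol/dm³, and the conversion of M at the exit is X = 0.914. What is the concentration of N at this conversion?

C_M = C_{M0}(1−X) = 0.1866 mol/dm³.
Both paths are first order in M, so the instantaneous fraction to N is constant: dC_N/d(−C_M) = k₁/(k₁+k₂) = 0.4416.
C_N = 0.4416·(C_{M0}−C_M) = 0.4416×1.983 = 0.876 mol/dm³.

0.876 mol/dm³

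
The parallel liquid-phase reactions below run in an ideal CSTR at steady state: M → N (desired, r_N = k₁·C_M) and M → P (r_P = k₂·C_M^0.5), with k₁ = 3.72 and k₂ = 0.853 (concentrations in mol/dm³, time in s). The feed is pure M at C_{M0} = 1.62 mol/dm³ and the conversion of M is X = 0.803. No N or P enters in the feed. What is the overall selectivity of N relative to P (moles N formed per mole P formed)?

Exit C_M = C_{M0}(1−X) = 1.62×0.197 = 0.3191 mol/dm³.
Rates in a CSTR are evaluated at the outlet concentration: r_N = 3.72×0.3191 = 1.187, r_P = 0.853×0.3191^0.5 = 0.4819.
Overall selectivity = C_N/C_P = r_Nτ/(r_Pτ) = r_N/r_P = 2.46.

2.46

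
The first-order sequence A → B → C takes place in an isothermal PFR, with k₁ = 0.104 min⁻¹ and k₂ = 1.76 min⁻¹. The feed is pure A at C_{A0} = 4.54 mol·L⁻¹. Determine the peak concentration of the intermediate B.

0.225 mol·L⁻¹

Evaluating C_B at τ_opt = ln(k₂/k₁)/(k₂−k₁) gives C_{B,max}/C_{A0} = (k₁/k₂)^[k₂/(k₂−k₁)].
= (0.104/1.76)^(1.76/(1.76−0.104)) = (0.05909)^(1.063) = 0.04947.
C_{B,max} = 0.04947×4.54 = 0.225 mol·L⁻¹.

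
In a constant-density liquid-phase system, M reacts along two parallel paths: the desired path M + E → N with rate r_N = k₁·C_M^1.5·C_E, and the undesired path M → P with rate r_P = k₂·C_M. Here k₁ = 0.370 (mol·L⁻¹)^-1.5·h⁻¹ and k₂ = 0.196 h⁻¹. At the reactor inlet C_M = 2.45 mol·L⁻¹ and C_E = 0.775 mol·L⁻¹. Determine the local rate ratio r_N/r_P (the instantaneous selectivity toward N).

S_{N/P} = r_N/r_P = (k₁·C_M^1.5·C_E)/(k₂·C_M) = (k₁/k₂)·C_M^0.5·C_E.
= (0.370×2.450^1.5×0.7750) / (0.196×2.450) = 1.100/0.4802 = 2.29.

2.29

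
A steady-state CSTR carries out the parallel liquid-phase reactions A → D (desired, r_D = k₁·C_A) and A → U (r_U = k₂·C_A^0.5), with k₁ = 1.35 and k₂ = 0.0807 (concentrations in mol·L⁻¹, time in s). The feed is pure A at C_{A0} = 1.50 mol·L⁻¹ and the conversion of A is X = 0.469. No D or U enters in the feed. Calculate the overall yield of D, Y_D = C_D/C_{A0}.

0.440

Exit C_A = C_{A0}(1−X) = 1.50×0.531 = 0.7965 mol·L⁻¹.
In a CSTR the entire volume is at exit conditions, so r_D = 1.35×0.7965 = 1.075 and r_U = 0.0807×0.7965^0.5 = 0.07202.
Fraction of consumed A going to D: r_D/(r_D+r_U) = 0.9372.
C_D = 0.9372·C_{A0}·X = 0.9372×1.50×0.469 = 0.659 mol·L⁻¹; Y_D = C_D/C_{A0} = 0.440.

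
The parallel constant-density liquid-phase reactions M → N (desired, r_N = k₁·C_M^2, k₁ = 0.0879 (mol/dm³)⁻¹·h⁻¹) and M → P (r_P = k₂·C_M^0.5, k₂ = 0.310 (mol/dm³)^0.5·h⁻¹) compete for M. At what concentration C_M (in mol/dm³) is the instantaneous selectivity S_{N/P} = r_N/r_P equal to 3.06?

S_{N/P} = (k₁/k₂)·C_M^1.5 ⇒ C_M = (S·k₂/k₁)^(1/1.5).
= (3.06×0.310/0.0879)^(0.6667) = (10.79)^(0.6667) = 4.88 mol/dm³.

4.88 mol/dm³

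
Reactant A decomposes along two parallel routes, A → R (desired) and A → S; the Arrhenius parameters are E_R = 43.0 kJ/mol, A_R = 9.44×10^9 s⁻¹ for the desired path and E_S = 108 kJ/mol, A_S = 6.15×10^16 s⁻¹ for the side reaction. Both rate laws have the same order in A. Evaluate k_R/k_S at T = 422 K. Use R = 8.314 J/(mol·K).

With equal orders, S_{R/S} = k_R/k_S = (A_R/A_S)·exp[(E_S−E_R)/(RT)].
(E_S−E_R)/(RT) = (108−43.0)×10³/(8.314×422) = 65000/3509 = 18.53.
k_R/k_S = (9.44×10^9/6.15×10^16)·exp(18.53) = 1.535×10^-7 × 1.112×10^8 = 17.1.
Since E_R < E_S, lowering the temperature improves selectivity toward R.

17.1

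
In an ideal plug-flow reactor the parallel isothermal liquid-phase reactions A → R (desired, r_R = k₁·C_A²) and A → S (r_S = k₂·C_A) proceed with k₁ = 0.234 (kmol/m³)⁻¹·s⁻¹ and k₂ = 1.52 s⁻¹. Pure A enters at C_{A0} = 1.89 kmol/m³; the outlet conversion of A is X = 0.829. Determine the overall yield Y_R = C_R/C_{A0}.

C_A = C_{A0}(1−X) = 0.3232 kmol/m³.
Along a PFR/batch, dC_S/dC_A = −r_S/(r_R+r_S) = −k₂/(k₂+k₁·C_A).
Integrating from C_{A0} to C_A: C_S = (1.52/0.234)·ln[(1.52+0.234·1.89)/(1.52+0.234·0.323)] = 6.496·ln(1.962/1.596) = 1.344 kmol/m³.
Then C_R = (C_{A0}−C_A) − C_S = 1.567 − 1.344 = 0.2233 kmol/m³.
Y_R = C_R/C_{A0} = 0.2233/1.89 = 0.118.

0.118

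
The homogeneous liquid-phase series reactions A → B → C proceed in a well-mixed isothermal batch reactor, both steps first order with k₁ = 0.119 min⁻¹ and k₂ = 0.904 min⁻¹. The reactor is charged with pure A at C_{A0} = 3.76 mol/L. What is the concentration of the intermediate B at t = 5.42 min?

0.295 mol/L

For first-order series with pure A initially, C_B(t) = k₁C_{A0}/(k₂−k₁)·(e^(−k₁t) − e^(−k₂t)).
e^(−k₁t) = e^(−0.119×5.42) = e^(−0.6450) = 0.5247; e^(−k₂t) = e^(−4.900) = 0.007449.
C_B = 0.119×3.76/(0.904−0.119) × (0.5247−0.007449) = 0.5700×0.5172 = 0.2948 mol/L.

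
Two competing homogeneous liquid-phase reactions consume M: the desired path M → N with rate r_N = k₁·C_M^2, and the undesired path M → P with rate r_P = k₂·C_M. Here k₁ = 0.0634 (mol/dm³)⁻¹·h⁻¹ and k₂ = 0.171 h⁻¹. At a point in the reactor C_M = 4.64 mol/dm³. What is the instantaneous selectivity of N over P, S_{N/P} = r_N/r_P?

S_{N/P} = r_N/r_P = (k₁·C_M^2)/(k₂·C_M) = (k₁/k₂)·C_M.
= (0.0634×4.640^2) / (0.171×4.640) = 1.365/0.7934 = 1.72.
Since the desired path is higher order in M, keeping C_M high (PFR or concentrated feed) favours N.

1.72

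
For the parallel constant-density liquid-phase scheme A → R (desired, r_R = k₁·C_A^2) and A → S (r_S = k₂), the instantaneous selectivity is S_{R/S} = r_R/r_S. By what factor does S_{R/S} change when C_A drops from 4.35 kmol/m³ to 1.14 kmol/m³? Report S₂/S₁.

0.0687

S_{R/S} = (k₁/k₂)·C_A^2, so S₂/S₁ = (C_{A,2}/C_{A,1})^2.
= (1.14/4.35)^2 = (0.2621)^2 = 0.0687.
Selectivity toward R falls as C_A falls — high-concentration operation is favoured.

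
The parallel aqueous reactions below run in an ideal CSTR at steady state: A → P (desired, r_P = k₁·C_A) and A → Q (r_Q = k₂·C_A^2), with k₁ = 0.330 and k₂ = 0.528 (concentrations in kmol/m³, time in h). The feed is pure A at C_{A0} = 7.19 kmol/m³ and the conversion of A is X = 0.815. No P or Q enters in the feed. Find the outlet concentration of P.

1.87 kmol/m³

Exit C_A = C_{A0}(1−X) = 7.19×0.185 = 1.330 kmol/m³.
In a CSTR the entire volume is at exit conditions, so r_P = 0.330×1.330 = 0.4389 and r_Q = 0.528×1.330^2 = 0.9342.
Fraction of consumed A going to P: r_P/(r_P+r_Q) = 0.3197.
C_P = 0.3197·C_{A0}·X = 0.3197×7.19×0.815 = 1.87 kmol/m³.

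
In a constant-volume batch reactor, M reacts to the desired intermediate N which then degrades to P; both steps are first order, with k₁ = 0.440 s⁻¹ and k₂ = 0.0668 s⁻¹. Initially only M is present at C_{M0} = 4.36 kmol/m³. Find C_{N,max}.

3.11 kmol/m³

For a first-order series the maximum intermediate yield is C_{N,max}/C_{M0} = (k₁/k₂)^[k₂/(k₂−k₁)].
= (0.440/0.0668)^(0.0668/(0.0668−0.440)) = (6.587)^(-0.1790) = 0.7136.
C_{N,max} = 0.7136×4.36 = 3.11 kmol/m³.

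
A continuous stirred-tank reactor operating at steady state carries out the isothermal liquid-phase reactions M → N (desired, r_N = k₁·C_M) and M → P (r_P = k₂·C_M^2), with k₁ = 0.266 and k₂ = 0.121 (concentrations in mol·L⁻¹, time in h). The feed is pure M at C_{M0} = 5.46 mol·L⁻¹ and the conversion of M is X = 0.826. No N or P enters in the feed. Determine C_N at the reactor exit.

3.15 mol·L⁻¹

Exit C_M = C_{M0}(1−X) = 5.46×0.174 = 0.9500 mol·L⁻¹.
In a CSTR the entire volume is at exit conditions, so r_N = 0.266×0.9500 = 0.2527 and r_P = 0.121×0.9500^2 = 0.1092.
Fraction of consumed M going to N: r_N/(r_N+r_P) = 0.6982.
C_N = 0.6982·C_{M0}·X = 0.6982×5.46×0.826 = 3.15 mol·L⁻¹.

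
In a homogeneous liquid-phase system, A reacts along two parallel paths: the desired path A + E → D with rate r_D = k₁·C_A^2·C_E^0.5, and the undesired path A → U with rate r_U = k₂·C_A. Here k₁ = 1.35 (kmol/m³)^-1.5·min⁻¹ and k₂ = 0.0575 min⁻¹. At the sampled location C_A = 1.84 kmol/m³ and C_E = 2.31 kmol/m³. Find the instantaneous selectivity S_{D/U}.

65.7

S_{D/U} = r_D/r_U = (k₁·C_A^2·C_E^0.5)/(k₂·C_A) = (k₁/k₂)·C_A·C_E^0.5.
= (1.35×1.840^2×2.310^0.5) / (0.0575×1.840) = 6.947/0.1058 = 65.7.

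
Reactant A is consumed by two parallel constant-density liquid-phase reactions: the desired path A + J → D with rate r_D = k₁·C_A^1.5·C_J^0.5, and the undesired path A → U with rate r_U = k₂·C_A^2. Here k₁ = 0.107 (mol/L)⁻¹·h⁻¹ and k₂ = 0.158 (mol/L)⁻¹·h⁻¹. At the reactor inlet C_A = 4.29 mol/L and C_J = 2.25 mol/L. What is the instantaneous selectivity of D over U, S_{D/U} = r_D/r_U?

S_{D/U} = r_D/r_U = (k₁·C_A^1.5·C_J^0.5)/(k₂·C_A^2) = (k₁/k₂)·C_A^-0.5·C_J^0.5.
= (0.107×4.290^1.5×2.250^0.5) / (0.158×4.290^2) = 1.426/2.908 = 0.490.
The undesired path is higher order in A, so low C_A (CSTR or dilute feed) favours D.

0.490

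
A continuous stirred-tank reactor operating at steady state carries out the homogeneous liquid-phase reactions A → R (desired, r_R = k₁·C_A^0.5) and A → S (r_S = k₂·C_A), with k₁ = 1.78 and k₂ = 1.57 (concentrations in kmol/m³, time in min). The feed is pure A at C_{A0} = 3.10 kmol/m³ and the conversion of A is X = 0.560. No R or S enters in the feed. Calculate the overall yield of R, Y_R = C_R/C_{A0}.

Exit C_A = C_{A0}(1−X) = 3.10×0.440 = 1.364 kmol/m³.
A CSTR operates uniformly at the exit composition, giving r_R = 2.079 and r_S = 2.141 (each k·C_A^n at C_A = 1.364).
Fraction of consumed A going to R: r_R/(r_R+r_S) = 0.4926.
C_R = 0.4926·C_{A0}·X = 0.4926×3.10×0.560 = 0.855 kmol/m³; Y_R = C_R/C_{A0} = 0.276.

0.276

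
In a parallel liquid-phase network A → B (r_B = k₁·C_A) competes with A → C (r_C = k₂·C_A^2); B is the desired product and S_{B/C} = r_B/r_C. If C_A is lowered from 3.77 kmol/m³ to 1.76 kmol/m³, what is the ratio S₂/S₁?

2.14

S_{B/C} = (k₁/k₂)·C_A⁻¹, so S₂/S₁ = (C_{A,2}/C_{A,1})⁻¹.
= 3.77/1.76 = 2.14.
Selectivity toward B rises as C_A falls — low-concentration operation is favoured.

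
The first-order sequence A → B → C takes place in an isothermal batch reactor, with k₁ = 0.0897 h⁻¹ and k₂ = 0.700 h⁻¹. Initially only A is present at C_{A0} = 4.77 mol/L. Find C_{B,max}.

0.452 mol/L

Evaluating C_B at t_opt = ln(k₂/k₁)/(k₂−k₁) gives C_{B,max}/C_{A0} = (k₁/k₂)^[k₂/(k₂−k₁)].
= (0.0897/0.700)^(0.700/(0.700−0.0897)) = (0.1281)^(1.147) = 0.09474.
C_{B,max} = 0.09474×4.77 = 0.452 mol/L.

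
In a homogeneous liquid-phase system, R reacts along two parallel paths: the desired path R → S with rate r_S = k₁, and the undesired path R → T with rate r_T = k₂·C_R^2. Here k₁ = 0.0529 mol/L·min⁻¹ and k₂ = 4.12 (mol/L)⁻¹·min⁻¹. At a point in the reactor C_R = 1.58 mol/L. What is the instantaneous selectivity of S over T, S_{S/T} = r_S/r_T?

0.00514

S_{S/T} = r_S/r_T = (k₁)/(k₂·C_R^2) = (k₁/k₂)·C_R^-2.
= (0.0529) / (4.12×1.580^2) = 0.05290/10.29 = 0.00514.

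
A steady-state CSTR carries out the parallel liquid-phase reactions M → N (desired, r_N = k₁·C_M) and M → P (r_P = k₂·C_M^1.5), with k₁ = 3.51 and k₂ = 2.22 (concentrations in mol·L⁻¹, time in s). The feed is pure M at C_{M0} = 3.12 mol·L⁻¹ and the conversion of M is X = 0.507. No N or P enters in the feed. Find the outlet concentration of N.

Exit C_M = C_{M0}(1−X) = 3.12×0.493 = 1.538 mol·L⁻¹.
A CSTR operates uniformly at the exit composition, giving r_N = 5.399 and r_P = 4.235 (each k·C_M^n at C_M = 1.538).
Fraction of consumed M going to N: r_N/(r_N+r_P) = 0.5604.
C_N = 0.5604·C_{M0}·X = 0.5604×3.12×0.507 = 0.886 mol·L⁻¹.

0.886 mol·L⁻¹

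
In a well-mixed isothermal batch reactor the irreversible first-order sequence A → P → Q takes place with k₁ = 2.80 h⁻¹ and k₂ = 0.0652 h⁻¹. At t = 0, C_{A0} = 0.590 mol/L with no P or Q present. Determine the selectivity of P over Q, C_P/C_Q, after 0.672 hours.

34.8

For first-order series with pure A initially, C_P(t) = k₁C_{A0}/(k₂−k₁)·(e^(−k₁t) − e^(−k₂t)).
e^(−k₁t) = e^(−2.80×0.672) = e^(−1.882) = 0.1523; e^(−k₂t) = e^(−0.04381) = 0.9571.
C_P = 2.80×0.590/(0.0652−2.80) × (0.1523−0.9571) = (-0.6041)×(-0.8048) = 0.4861 mol/L.
C_A = C_{A0}e^(−k₁t) = 0.08988 mol/L, so C_Q = C_{A0}−C_A−C_P = 0.01397 mol/L; C_P/C_Q = 34.8.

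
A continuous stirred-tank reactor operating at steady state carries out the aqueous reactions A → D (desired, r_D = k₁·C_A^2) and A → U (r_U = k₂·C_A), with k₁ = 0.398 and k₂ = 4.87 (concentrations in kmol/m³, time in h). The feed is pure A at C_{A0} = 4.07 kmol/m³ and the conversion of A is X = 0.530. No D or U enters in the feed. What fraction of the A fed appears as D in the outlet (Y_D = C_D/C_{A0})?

Exit C_A = C_{A0}(1−X) = 4.07×0.470 = 1.913 kmol/m³.
Rates in a CSTR are evaluated at the outlet concentration: r_D = 0.398×1.913^2 = 1.456, r_U = 4.87×1.913 = 9.316.
Fraction of consumed A going to D: r_D/(r_D+r_U) = 0.1352.
C_D = 0.1352·C_{A0}·X = 0.1352×4.07×0.530 = 0.292 kmol/m³; Y_D = C_D/C_{A0} = 0.0717.

0.0717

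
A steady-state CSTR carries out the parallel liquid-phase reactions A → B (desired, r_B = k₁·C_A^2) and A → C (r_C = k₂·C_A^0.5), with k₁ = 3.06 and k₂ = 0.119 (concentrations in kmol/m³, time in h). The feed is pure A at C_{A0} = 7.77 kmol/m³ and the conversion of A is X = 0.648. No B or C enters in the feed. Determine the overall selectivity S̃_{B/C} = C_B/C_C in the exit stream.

116

Exit C_A = C_{A0}(1−X) = 7.77×0.352 = 2.735 kmol/m³.
In a CSTR the entire volume is at exit conditions, so r_B = 3.06×2.735^2 = 22.89 and r_C = 0.119×2.735^0.5 = 0.1968.
Overall selectivity = C_B/C_C = r_Bτ/(r_Cτ) = r_B/r_C = 116.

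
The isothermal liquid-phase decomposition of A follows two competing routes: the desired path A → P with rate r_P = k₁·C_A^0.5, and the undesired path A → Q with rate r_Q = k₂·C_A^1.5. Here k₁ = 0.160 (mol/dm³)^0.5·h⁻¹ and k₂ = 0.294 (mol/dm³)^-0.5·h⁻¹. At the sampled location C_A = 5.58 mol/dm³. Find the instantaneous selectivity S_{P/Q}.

0.0975

S_{P/Q} = r_P/r_Q = (k₁·C_A^0.5)/(k₂·C_A^1.5) = (k₁/k₂)·C_A⁻¹.
= (0.160×5.580^0.5) / (0.294×5.580^1.5) = 0.3780/3.875 = 0.0975.
The undesired path is higher order in A, so low C_A (CSTR or dilute feed) favours P.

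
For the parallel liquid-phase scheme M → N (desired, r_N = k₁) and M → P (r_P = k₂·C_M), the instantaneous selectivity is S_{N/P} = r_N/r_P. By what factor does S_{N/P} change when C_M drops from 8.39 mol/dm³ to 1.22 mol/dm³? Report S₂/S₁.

6.88

S_{N/P} = (k₁/k₂)·C_M⁻¹, so S₂/S₁ = (C_{M,2}/C_{M,1})⁻¹.
= 8.39/1.22 = 6.88.
Selectivity toward N rises as C_M falls — low-concentration operation is favoured.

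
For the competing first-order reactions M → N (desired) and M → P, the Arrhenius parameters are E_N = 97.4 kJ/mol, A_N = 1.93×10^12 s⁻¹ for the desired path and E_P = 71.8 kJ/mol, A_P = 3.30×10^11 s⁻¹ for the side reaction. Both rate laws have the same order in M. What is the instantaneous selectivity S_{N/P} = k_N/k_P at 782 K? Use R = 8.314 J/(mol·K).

k_N/k_P = (A_N/A_P)·exp[−(E_N−E_P)/(RT)] = (A_N/A_P)·exp[(E_P−E_N)/(RT)].
(E_P−E_N)/(RT) = (71.8−97.4)×10³/(8.314×782) = -25600/6502 = -3.938.
k_N/k_P = (1.93×10^12/3.30×10^11)·exp(-3.938) = 5.848 × 0.01950 = 0.114.
Since E_N > E_P, raising the temperature improves selectivity toward N.

0.114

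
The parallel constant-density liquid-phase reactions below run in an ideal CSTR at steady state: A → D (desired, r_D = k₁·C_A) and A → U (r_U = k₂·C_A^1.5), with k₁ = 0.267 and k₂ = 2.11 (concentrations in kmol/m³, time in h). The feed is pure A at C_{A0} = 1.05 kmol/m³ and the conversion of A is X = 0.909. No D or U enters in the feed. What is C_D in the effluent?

0.277 kmol/m³

Exit C_A = C_{A0}(1−X) = 1.05×0.0910 = 0.09555 kmol/m³.
A CSTR operates uniformly at the exit composition, giving r_D = 0.02551 and r_U = 0.06232 (each k·C_A^n at C_A = 0.09555).
Fraction of consumed A going to D: r_D/(r_D+r_U) = 0.2905.
C_D = 0.2905·C_{A0}·X = 0.2905×1.05×0.909 = 0.277 kmol/m³.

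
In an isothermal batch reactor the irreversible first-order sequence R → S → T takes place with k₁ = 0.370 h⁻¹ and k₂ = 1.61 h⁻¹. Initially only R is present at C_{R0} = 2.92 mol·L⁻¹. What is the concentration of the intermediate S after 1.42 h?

0.427 mol·L⁻¹

Solving the coupled first-order balances gives C_S(t) = [k₁/(k₂−k₁)]·C_{R0}·(e^(−k₁t) − e^(−k₂t)).
e^(−k₁t) = e^(−0.370×1.42) = e^(−0.5254) = 0.5913; e^(−k₂t) = e^(−2.286) = 0.1017.
C_S = 0.370×2.92/(1.61−0.370) × (0.5913−0.1017) = 0.8713×0.4897 = 0.4266 mol·L⁻¹.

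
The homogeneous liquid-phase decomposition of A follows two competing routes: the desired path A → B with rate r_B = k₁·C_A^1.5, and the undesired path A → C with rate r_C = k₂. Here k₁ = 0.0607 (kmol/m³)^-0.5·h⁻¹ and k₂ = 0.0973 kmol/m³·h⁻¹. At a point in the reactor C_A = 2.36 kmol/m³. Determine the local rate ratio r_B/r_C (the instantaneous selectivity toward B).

S_{B/C} = r_B/r_C = (k₁·C_A^1.5)/(k₂) = (k₁/k₂)·C_A^1.5.
= (0.0607×2.360^1.5) / (0.0973) = 0.2201/0.09730 = 2.26.
Since the desired path is higher order in A, keeping C_A high (PFR or concentrated feed) favours B.

2.26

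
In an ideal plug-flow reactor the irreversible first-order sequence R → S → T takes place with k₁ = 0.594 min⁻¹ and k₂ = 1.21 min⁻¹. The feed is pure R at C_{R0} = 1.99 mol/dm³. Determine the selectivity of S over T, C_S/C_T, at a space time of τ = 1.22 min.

0.919

For first-order series with pure R initially, C_S(τ) = k₁C_{R0}/(k₂−k₁)·(e^(−k₁τ) − e^(−k₂τ)).
e^(−k₁τ) = e^(−0.594×1.22) = e^(−0.7247) = 0.4845; e^(−k₂τ) = e^(−1.476) = 0.2285.
C_S = 0.594×1.99/(1.21−0.594) × (0.4845−0.2285) = 1.919×0.2560 = 0.4912 mol/dm³.
C_R = C_{R0}e^(−k₁τ) = 0.9641 mol/dm³, so C_T = C_{R0}−C_R−C_S = 0.5347 mol/dm³; C_S/C_T = 0.919.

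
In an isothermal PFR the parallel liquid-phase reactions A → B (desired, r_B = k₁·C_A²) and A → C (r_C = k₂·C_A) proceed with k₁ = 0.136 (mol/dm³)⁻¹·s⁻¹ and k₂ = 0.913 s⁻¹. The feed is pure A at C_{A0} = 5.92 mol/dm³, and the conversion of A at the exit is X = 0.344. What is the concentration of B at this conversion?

0.856 mol/dm³

C_A = C_{A0}(1−X) = 3.884 mol/dm³.
Along a PFR/batch, dC_C/dC_A = −r_C/(r_B+r_C) = −k₂/(k₂+k₁·C_A).
Integrating from C_{A0} to C_A: C_C = (0.913/0.136)·ln[(0.913+0.136·5.92)/(0.913+0.136·3.88)] = 6.713·ln(1.718/1.441) = 1.180 mol/dm³.
Then C_B = (C_{A0}−C_A) − C_C = 2.036 − 1.180 = 0.8564 mol/dm³.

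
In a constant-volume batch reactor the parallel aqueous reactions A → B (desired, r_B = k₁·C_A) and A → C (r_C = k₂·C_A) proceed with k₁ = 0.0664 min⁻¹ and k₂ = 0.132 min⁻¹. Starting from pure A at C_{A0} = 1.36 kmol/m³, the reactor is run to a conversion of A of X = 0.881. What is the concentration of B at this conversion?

0.401 kmol/m³

C_A = C_{A0}(1−X) = 0.1618 kmol/m³.
Both paths are first order in A, so the instantaneous fraction to B is constant: dC_B/d(−C_A) = k₁/(k₁+k₂) = 0.3347.
C_B = 0.3347·(C_{A0}−C_A) = 0.3347×1.198 = 0.401 kmol/m³.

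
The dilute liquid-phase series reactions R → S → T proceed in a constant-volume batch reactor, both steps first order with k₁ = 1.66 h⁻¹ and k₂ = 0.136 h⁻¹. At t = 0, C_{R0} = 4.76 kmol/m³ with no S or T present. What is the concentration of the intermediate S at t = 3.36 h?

The intermediate concentration in a first-order A→B→C sequence is C_S = k₁C_{R0}(e^(−k₁t) − e^(−k₂t))/(k₂−k₁).
e^(−k₁t) = e^(−1.66×3.36) = e^(−5.578) = 0.003782; e^(−k₂t) = e^(−0.4570) = 0.6332.
C_S = 1.66×4.76/(0.136−1.66) × (0.003782−0.6332) = (-5.185)×(-0.6294) = 3.263 kmol/m³.

3.26 kmol/m³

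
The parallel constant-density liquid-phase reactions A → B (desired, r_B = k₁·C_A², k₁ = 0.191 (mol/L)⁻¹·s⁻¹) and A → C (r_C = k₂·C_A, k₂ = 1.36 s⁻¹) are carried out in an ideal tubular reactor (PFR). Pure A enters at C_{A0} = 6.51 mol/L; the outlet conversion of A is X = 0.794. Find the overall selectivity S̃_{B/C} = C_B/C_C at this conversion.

0.523

C_A = C_{A0}(1−X) = 1.341 mol/L.
Along a PFR/batch, dC_C/dC_A = −r_C/(r_B+r_C) = −k₂/(k₂+k₁·C_A).
Integrating from C_{A0} to C_A: C_C = (1.36/0.191)·ln[(1.36+0.191·6.51)/(1.36+0.191·1.34)] = 7.120·ln(2.603/1.616) = 3.395 mol/L.
Then C_B = (C_{A0}−C_A) − C_C = 5.169 − 3.395 = 1.774 mol/L.
S̃_{B/C} = C_B/C_C = 1.774/3.395 = 0.523.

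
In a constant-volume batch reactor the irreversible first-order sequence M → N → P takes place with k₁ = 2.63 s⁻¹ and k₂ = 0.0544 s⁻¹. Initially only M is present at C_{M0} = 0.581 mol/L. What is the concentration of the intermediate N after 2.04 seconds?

0.528 mol/L

Solving the coupled first-order balances gives C_N(t) = [k₁/(k₂−k₁)]·C_{M0}·(e^(−k₁t) − e^(−k₂t)).
e^(−k₁t) = e^(−2.63×2.04) = e^(−5.365) = 0.004677; e^(−k₂t) = e^(−0.1110) = 0.8950.
C_N = 2.63×0.581/(0.0544−2.63) × (0.004677−0.8950) = (-0.5933)×(-0.8903) = 0.5282 mol/L.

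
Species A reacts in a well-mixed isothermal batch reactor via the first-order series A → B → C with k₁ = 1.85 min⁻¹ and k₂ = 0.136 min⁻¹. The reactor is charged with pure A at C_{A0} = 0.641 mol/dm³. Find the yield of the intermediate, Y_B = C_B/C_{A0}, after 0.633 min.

0.656

For first-order series with pure A initially, C_B(t) = k₁C_{A0}/(k₂−k₁)·(e^(−k₁t) − e^(−k₂t)).
e^(−k₁t) = e^(−1.85×0.633) = e^(−1.171) = 0.3100; e^(−k₂t) = e^(−0.08609) = 0.9175.
C_B = 1.85×0.641/(0.136−1.85) × (0.3100−0.9175) = (-0.6919)×(-0.6075) = 0.4203 mol/dm³.
Y_B = C_B/C_{A0} = 0.4203/0.641 = 0.656.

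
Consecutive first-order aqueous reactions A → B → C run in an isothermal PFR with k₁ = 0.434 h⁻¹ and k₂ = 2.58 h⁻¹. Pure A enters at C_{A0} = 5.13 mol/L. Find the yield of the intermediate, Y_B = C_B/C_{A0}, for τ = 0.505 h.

0.107

The intermediate concentration in a first-order A→B→C sequence is C_B = k₁C_{A0}(e^(−k₁τ) − e^(−k₂τ))/(k₂−k₁).
e^(−k₁τ) = e^(−0.434×0.505) = e^(−0.2192) = 0.8032; e^(−k₂τ) = e^(−1.303) = 0.2717.
C_B = 0.434×5.13/(2.58−0.434) × (0.8032−0.2717) = 1.037×0.5314 = 0.5514 mol/L.
Y_B = C_B/C_{A0} = 0.5514/5.13 = 0.107.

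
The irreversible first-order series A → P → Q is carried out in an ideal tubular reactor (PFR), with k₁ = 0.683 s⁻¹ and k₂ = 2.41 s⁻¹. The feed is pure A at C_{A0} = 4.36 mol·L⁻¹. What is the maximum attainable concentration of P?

For a first-order series the maximum intermediate yield is C_{P,max}/C_{A0} = (k₁/k₂)^[k₂/(k₂−k₁)].
= (0.683/2.41)^(2.41/(2.41−0.683)) = (0.2834)^(1.395) = 0.1721.
C_{P,max} = 0.1721×4.36 = 0.750 mol·L⁻¹.

0.750 mol·L⁻¹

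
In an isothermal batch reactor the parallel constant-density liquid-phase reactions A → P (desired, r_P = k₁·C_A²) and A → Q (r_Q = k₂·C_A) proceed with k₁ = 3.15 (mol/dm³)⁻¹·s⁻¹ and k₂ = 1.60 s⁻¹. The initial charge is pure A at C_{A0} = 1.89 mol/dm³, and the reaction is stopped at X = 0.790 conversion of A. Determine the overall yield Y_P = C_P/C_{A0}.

C_A = C_{A0}(1−X) = 0.3969 mol/dm³.
Along a PFR/batch, dC_Q/dC_A = −r_Q/(r_P+r_Q) = −k₂/(k₂+k₁·C_A).
Integrating from C_{A0} to C_A: C_Q = (1.60/3.15)·ln[(1.60+3.15·1.89)/(1.60+3.15·0.397)] = 0.5079·ln(7.553/2.850) = 0.4950 mol/dm³.
Then C_P = (C_{A0}−C_A) − C_Q = 1.493 − 0.4950 = 0.9981 mol/dm³.
Y_P = C_P/C_{A0} = 0.9981/1.89 = 0.528.

0.528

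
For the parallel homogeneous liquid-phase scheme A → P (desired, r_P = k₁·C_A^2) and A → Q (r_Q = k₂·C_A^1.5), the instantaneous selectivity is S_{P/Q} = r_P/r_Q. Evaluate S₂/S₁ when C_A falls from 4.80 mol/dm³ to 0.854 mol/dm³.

0.422

S_{P/Q} = (k₁/k₂)·C_A^0.5, so S₂/S₁ = (C_{A,2}/C_{A,1})^0.5.
= (0.854/4.80)^0.5 = (0.1779)^0.5 = 0.422.
Selectivity toward P falls as C_A falls — high-concentration operation is favoured.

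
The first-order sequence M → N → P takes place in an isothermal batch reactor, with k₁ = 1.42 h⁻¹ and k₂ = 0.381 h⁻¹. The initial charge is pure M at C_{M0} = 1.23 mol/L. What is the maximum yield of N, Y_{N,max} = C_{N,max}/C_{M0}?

0.617

For a first-order series the maximum intermediate yield is C_{N,max}/C_{M0} = (k₁/k₂)^[k₂/(k₂−k₁)].
= (1.42/0.381)^(0.381/(0.381−1.42)) = (3.727)^(-0.3667) = 0.6173.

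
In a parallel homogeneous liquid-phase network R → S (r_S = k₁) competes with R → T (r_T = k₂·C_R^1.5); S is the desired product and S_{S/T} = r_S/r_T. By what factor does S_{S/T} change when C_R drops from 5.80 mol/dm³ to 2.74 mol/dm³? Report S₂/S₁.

3.08

S_{S/T} = (k₁/k₂)·C_R^-1.5, so S₂/S₁ = (C_{R,2}/C_{R,1})^-1.5.
= (2.74/5.80)^(-1.5) = (0.4724)^(-1.5) = 3.08.
Selectivity toward S rises as C_R falls — low-concentration operation is favoured.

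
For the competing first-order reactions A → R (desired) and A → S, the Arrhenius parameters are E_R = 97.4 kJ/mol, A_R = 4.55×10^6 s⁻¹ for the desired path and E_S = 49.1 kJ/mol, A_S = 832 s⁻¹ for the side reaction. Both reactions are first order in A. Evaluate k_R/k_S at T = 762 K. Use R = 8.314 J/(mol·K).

2.67

k_R/k_S = (A_R/A_S)·exp[−(E_R−E_S)/(RT)] = (A_R/A_S)·exp[(E_S−E_R)/(RT)].
(E_S−E_R)/(RT) = (49.1−97.4)×10³/(8.314×762) = -48300/6335 = -7.624.
k_R/k_S = (4.55×10^6/832)·exp(-7.624) = 5469 × 4.886×10^-4 = 2.67.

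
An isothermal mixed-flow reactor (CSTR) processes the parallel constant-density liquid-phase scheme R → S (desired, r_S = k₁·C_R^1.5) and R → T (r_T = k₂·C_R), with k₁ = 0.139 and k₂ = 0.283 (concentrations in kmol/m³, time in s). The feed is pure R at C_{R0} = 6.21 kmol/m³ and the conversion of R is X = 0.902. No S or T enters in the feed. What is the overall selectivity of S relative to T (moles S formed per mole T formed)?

0.383

Exit C_R = C_{R0}(1−X) = 6.21×0.0980 = 0.6086 kmol/m³.
Rates in a CSTR are evaluated at the outlet concentration: r_S = 0.139×0.6086^1.5 = 0.06599, r_T = 0.283×0.6086 = 0.1722.
Overall selectivity = C_S/C_T = r_Sτ/(r_Tτ) = r_S/r_T = 0.383.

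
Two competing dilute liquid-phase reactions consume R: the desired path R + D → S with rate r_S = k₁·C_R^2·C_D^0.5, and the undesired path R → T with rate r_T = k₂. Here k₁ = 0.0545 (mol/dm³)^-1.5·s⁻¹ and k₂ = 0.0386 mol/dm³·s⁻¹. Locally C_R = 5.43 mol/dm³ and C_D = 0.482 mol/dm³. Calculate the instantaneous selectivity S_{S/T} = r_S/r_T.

28.9

S_{S/T} = r_S/r_T = (k₁·C_R^2·C_D^0.5)/(k₂) = (k₁/k₂)·C_R^2·C_D^0.5.
= (0.0545×5.430^2×0.4820^0.5) / (0.0386) = 1.116/0.03860 = 28.9.
Since the desired path is higher order in R, keeping C_R high (PFR or concentrated feed) favours S.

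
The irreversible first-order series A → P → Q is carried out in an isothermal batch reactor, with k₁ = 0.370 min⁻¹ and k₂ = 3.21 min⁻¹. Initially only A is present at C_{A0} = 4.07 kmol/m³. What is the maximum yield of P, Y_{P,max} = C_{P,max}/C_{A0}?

Evaluating C_P at t_opt = ln(k₂/k₁)/(k₂−k₁) gives C_{P,max}/C_{A0} = (k₁/k₂)^[k₂/(k₂−k₁)].
= (0.370/3.21)^(3.21/(3.21−0.370)) = (0.1153)^(1.130) = 0.08699.

0.0870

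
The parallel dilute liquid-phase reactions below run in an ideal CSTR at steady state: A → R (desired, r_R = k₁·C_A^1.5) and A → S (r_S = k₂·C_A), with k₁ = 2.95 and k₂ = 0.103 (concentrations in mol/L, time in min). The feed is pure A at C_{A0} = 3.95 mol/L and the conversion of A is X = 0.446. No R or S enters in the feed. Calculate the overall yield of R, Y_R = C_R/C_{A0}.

0.436

Exit C_A = C_{A0}(1−X) = 3.95×0.554 = 2.188 mol/L.
Rates in a CSTR are evaluated at the outlet concentration: r_R = 2.95×2.188^1.5 = 9.550, r_S = 0.103×2.188 = 0.2254.
Fraction of consumed A going to R: r_R/(r_R+r_S) = 0.9769.
C_R = 0.9769·C_{A0}·X = 0.9769×3.95×0.446 = 1.72 mol/L; Y_R = C_R/C_{A0} = 0.436.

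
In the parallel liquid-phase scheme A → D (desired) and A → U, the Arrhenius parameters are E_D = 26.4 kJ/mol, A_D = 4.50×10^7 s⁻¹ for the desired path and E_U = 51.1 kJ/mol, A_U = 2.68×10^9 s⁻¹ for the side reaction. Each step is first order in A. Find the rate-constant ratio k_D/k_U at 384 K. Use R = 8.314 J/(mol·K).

Since both paths have the same order in A, the concentration cancels and S_{D/U} = k_D/k_U = (A_D/A_U)·exp[(E_U−E_D)/(RT)].
(E_U−E_D)/(RT) = (51.1−26.4)×10³/(8.314×384) = 24700/3193 = 7.737.
k_D/k_U = (4.50×10^7/2.68×10^9)·exp(7.737) = 0.01679 × 2291 = 38.5.
Since E_D < E_U, lowering the temperature improves selectivity toward D.

38.5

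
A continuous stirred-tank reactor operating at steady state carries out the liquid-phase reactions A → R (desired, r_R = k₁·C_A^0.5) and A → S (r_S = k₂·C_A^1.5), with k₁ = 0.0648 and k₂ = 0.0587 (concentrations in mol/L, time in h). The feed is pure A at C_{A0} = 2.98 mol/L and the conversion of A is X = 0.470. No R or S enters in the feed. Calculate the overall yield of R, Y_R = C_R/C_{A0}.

0.193

Exit C_A = C_{A0}(1−X) = 2.98×0.530 = 1.579 mol/L.
A CSTR operates uniformly at the exit composition, giving r_R = 0.08144 and r_S = 0.1165 (each k·C_A^n at C_A = 1.579).
Fraction of consumed A going to R: r_R/(r_R+r_S) = 0.4114.
C_R = 0.4114·C_{A0}·X = 0.4114×2.98×0.470 = 0.576 mol/L; Y_R = C_R/C_{A0} = 0.193.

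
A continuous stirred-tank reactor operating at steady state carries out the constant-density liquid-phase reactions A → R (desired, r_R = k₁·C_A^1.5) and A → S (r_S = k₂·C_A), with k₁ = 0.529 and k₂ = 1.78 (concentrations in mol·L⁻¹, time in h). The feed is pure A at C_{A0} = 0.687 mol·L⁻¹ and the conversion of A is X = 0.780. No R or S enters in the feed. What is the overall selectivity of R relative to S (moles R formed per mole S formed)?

Exit C_A = C_{A0}(1−X) = 0.687×0.220 = 0.1511 mol·L⁻¹.
A CSTR operates uniformly at the exit composition, giving r_R = 0.03108 and r_S = 0.2690 (each k·C_A^n at C_A = 0.1511).
Overall selectivity = C_R/C_S = r_Rτ/(r_Sτ) = r_R/r_S = 0.116.

0.116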